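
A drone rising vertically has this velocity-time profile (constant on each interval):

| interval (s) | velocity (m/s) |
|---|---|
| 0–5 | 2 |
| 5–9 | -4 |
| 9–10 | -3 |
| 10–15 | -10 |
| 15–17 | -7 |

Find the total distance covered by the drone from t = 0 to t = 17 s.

Total distance travelled is ∫|v| dt — sum the magnitudes of each area piece.
0–5 s: |2| × 5 = 10 m
5–9 s: |-4| × 4 = 16 m
9–10 s: |-3| × 1 = 3 m
10–15 s: |-10| × 5 = 50 m
15–17 s: |-7| × 2 = 14 m
Total distance = 93 m

93 m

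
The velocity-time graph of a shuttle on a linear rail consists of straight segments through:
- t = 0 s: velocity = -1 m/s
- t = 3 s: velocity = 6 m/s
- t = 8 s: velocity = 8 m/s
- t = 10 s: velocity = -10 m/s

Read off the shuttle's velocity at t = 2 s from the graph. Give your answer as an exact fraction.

On 0–3 s the graph is linear from -1 to 6 m/s: v(2) = -1 + (6 − -1)·(2 − 0)/(3 − 0) = 11/3 m/s.

11/3 m/s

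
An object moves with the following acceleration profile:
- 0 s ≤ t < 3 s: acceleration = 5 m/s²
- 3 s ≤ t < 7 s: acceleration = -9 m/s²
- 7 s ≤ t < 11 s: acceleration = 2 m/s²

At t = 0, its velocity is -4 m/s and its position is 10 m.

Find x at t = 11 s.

-91.5 m

On each constant-a segment, Δv = aΔt and Δx = v₀Δt + ½aΔt²; chain segment to segment.
0–3 s: v starts -4 m/s; Δx = -4·3 + ½·5·3² = 10.5 m; v ends 11 m/s.
3–7 s: v starts 11 m/s; Δx = 11·4 + ½·-9·4² = -28 m; v ends -25 m/s.
7–11 s: v starts -25 m/s; Δx = -25·4 + ½·2·4² = -84 m; v ends -17 m/s.
x(11) = 10 + Σ Δx = -91.5 m.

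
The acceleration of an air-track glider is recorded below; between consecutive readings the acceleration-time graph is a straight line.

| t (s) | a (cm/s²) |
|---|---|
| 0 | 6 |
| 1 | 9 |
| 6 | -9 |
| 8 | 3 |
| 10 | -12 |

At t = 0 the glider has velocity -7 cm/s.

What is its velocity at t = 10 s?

Δv equals the area under the a-t graph; then v = v₀ + Δv.
0–1 s: ½(6 + 9)(1) = 7.5 cm/s
1–6 s: ½(9 + -9)(5) = 0 cm/s
6–8 s: ½(-9 + 3)(2) = -6 cm/s
8–10 s: ½(3 + -12)(2) = -9 cm/s
Δv = -7.5 cm/s, so v(10) = -7 + (-7.5) = -14.5 cm/s.

-14.5 cm/s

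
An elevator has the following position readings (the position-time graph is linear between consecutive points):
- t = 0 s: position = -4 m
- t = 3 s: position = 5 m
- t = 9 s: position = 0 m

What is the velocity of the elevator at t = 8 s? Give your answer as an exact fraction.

-5/6 m/s

Velocity is the slope of the x-t graph on 3–9 s: (0 − 5)/(9 − 3) = -5/6 m/s.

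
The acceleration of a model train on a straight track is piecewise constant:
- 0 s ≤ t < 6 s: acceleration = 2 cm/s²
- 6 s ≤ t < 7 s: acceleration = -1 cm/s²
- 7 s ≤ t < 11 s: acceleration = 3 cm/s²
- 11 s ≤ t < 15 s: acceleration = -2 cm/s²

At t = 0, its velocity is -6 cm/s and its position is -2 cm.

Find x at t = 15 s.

99.5 cm

On each constant-a segment, Δv = aΔt and Δx = v₀Δt + ½aΔt²; chain segment to segment.
0–6 s: v starts -6 cm/s; Δx = -6·6 + ½·2·6² = 0 cm; v ends 6 cm/s.
6–7 s: v starts 6 cm/s; Δx = 6·1 + ½·-1·1² = 5.5 cm; v ends 5 cm/s.
7–11 s: v starts 5 cm/s; Δx = 5·4 + ½·3·4² = 44 cm; v ends 17 cm/s.
11–15 s: v starts 17 cm/s; Δx = 17·4 + ½·-2·4² = 52 cm; v ends 9 cm/s.
x(15) = -2 + Σ Δx = 99.5 cm.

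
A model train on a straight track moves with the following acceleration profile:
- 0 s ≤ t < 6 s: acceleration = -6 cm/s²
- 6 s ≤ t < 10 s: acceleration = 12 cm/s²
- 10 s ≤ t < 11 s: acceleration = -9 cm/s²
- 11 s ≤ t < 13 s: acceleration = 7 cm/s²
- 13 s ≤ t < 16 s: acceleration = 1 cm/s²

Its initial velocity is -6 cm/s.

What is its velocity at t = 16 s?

Δv equals the area under the a-t graph; then v = v₀ + Δv.
0–6 s: -6 × 6 = -36 cm/s
6–10 s: 12 × 4 = 48 cm/s
10–11 s: -9 × 1 = -9 cm/s
11–13 s: 7 × 2 = 14 cm/s
13–16 s: 1 × 3 = 3 cm/s
Δv = 20 cm/s, so v(16) = -6 + (20) = 14 cm/s.

14 cm/s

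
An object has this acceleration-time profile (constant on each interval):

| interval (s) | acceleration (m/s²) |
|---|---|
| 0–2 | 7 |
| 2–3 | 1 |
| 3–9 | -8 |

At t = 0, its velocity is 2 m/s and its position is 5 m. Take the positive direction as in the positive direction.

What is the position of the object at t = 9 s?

-2.5 m

On each constant-a segment, Δv = aΔt and Δx = v₀Δt + ½aΔt²; chain segment to segment.
0–2 s: v starts 2 m/s; Δx = 2·2 + ½·7·2² = 18 m; v ends 16 m/s.
2–3 s: v starts 16 m/s; Δx = 16·1 + ½·1·1² = 16.5 m; v ends 17 m/s.
3–9 s: v starts 17 m/s; Δx = 17·6 + ½·-8·6² = -42 m; v ends -31 m/s.
x(9) = 5 + Σ Δx = -2.5 m.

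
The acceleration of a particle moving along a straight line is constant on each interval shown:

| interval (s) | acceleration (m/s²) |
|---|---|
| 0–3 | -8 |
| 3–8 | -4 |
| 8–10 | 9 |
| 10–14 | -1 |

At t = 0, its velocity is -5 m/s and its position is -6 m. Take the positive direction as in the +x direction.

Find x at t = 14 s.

On each constant-a segment, Δv = aΔt and Δx = v₀Δt + ½aΔt²; chain segment to segment.
0–3 s: v starts -5 m/s; Δx = -5·3 + ½·-8·3² = -51 m; v ends -29 m/s.
3–8 s: v starts -29 m/s; Δx = -29·5 + ½·-4·5² = -195 m; v ends -49 m/s.
8–10 s: v starts -49 m/s; Δx = -49·2 + ½·9·2² = -80 m; v ends -31 m/s.
10–14 s: v starts -31 m/s; Δx = -31·4 + ½·-1·4² = -132 m; v ends -35 m/s.
x(14) = -6 + Σ Δx = -464 m.

-464 m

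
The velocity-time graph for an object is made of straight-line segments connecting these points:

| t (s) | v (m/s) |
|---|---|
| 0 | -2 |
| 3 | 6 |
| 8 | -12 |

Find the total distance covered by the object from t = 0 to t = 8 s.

32.5 m

Total distance travelled is ∫|v| dt — sum the magnitudes of each area piece.
0–3 s: v = 0 at t = 0.75 s; triangle areas 0.75 + 6.75 = 7.5 m
3–8 s: v = 0 at t = 14/3 s; triangle areas 5 + 20 = 25 m
Total distance = 32.5 m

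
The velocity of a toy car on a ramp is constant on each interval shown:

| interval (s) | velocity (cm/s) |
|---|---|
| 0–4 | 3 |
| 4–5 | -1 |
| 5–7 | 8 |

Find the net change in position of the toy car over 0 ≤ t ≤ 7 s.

27 cm

Displacement is the signed area under the v-t curve.
0–4 s: 3 × 4 = 12 cm
4–5 s: -1 × 1 = -1 cm
5–7 s: 8 × 2 = 16 cm
Net displacement = 27 cm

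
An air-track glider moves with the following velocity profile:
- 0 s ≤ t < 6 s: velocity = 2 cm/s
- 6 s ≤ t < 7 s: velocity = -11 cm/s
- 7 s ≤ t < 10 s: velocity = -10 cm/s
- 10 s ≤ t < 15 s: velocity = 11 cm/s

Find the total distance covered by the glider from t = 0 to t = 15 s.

Total distance travelled is ∫|v| dt — sum the magnitudes of each area piece.
0–6 s: |2| × 6 = 12 cm
6–7 s: |-11| × 1 = 11 cm
7–10 s: |-10| × 3 = 30 cm
10–15 s: |11| × 5 = 55 cm
Total distance = 108 cm

108 cm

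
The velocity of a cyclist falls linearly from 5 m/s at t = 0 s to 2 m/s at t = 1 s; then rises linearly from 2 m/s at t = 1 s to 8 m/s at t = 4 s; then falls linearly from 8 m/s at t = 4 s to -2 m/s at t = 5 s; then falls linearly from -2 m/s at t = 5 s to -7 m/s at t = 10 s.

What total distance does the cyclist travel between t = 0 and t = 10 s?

Total distance travelled is ∫|v| dt — sum the magnitudes of each area piece.
0–1 s: |½(5 + 2)(1)| = 3.5 m
1–4 s: |½(2 + 8)(3)| = 15 m
4–5 s: v = 0 at t = 4.8 s; triangle areas 3.2 + 0.2 = 3.4 m
5–10 s: |½(-2 + -7)(5)| = 22.5 m
Total distance = 44.4 m

44.4 m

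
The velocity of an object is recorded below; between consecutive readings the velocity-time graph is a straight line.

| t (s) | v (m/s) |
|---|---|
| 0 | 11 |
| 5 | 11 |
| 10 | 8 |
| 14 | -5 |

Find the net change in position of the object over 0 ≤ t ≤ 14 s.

108.5 m

Displacement is the signed area under the v-t curve.
0–5 s: 11 × 5 = 55 m
5–10 s: ½(11 + 8)(5) = 47.5 m
10–14 s: ½(8 + -5)(4) = 6 m
Net displacement = 108.5 m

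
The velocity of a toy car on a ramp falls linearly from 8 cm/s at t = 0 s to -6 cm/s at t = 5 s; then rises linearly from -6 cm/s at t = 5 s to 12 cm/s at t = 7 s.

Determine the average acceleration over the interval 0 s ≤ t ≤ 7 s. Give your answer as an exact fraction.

4/7 cm/s²

Average acceleration = Δv/Δt = (12 − 8)/(7 − 0) = 4/7 cm/s².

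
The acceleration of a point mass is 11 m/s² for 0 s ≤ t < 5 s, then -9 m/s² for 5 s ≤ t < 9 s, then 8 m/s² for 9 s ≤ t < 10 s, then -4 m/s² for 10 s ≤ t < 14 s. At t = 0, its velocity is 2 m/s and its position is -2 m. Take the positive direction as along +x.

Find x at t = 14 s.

410.5 m

On each constant-a segment, Δv = aΔt and Δx = v₀Δt + ½aΔt²; chain segment to segment.
0–5 s: v starts 2 m/s; Δx = 2·5 + ½·11·5² = 147.5 m; v ends 57 m/s.
5–9 s: v starts 57 m/s; Δx = 57·4 + ½·-9·4² = 156 m; v ends 21 m/s.
9–10 s: v starts 21 m/s; Δx = 21·1 + ½·8·1² = 25 m; v ends 29 m/s.
10–14 s: v starts 29 m/s; Δx = 29·4 + ½·-4·4² = 84 m; v ends 13 m/s.
x(14) = -2 + Σ Δx = 410.5 m.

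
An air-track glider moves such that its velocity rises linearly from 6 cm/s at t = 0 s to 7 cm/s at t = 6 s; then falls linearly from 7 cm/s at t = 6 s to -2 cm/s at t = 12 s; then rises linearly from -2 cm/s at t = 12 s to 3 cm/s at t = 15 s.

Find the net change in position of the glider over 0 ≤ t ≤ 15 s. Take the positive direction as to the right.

55.5 cm

Net displacement equals the area under the velocity-time graph (areas below the axis count negative).
0–6 s: ½(6 + 7)(6) = 39 cm
6–12 s: ½(7 + -2)(6) = 15 cm
12–15 s: ½(-2 + 3)(3) = 1.5 cm
Net displacement = 55.5 cm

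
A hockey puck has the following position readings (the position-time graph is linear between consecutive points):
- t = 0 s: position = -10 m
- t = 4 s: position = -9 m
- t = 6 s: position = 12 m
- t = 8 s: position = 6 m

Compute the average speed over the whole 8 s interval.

3.5 m/s

Average speed = (total path length)/(elapsed time); on a piecewise-linear x-t graph the path length is Σ|Δx|.
0–4 s: |Δx| = |-9 − -10| = 1 m
4–6 s: |Δx| = |12 − -9| = 21 m
6–8 s: |Δx| = |6 − 12| = 6 m
Total path = 28 m; average speed = 28/8 = 3.5 m/s.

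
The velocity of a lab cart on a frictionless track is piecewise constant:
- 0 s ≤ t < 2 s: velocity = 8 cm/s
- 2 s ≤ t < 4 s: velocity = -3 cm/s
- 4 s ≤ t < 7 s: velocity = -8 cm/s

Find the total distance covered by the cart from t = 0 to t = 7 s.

46 cm

Total distance travelled is ∫|v| dt — sum the magnitudes of each area piece.
0–2 s: |8| × 2 = 16 cm
2–4 s: |-3| × 2 = 6 cm
4–7 s: |-8| × 3 = 24 cm
Total distance = 46 cm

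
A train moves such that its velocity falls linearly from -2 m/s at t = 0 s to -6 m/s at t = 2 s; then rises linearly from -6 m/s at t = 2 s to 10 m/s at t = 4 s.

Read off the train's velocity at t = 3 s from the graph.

2 m/s

On 2–4 s the graph is linear from -6 to 10 m/s: v(3) = -6 + (10 − -6)·(3 − 2)/(4 − 2) = 2 m/s.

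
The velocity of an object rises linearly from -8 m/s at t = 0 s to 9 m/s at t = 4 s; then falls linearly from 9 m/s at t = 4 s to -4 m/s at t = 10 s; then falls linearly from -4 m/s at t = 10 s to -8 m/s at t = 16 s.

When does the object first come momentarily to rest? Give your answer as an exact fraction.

t = 32/17 s

v changes sign on 0–4 s (from -8 to 9); the graph is linear there, so v = 0 at t = 0 + (8)·(4 − 0)/(9 − -8) = 32/17 s.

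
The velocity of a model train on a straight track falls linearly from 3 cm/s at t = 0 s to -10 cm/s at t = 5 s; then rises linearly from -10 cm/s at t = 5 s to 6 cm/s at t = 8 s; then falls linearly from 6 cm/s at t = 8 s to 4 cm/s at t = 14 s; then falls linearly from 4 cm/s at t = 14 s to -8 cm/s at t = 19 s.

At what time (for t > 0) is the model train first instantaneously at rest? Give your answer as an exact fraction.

t = 15/13 s

v changes sign on 0–5 s (from 3 to -10); the graph is linear there, so v = 0 at t = 0 + (-3)·(5 − 0)/(-10 − 3) = 15/13 s.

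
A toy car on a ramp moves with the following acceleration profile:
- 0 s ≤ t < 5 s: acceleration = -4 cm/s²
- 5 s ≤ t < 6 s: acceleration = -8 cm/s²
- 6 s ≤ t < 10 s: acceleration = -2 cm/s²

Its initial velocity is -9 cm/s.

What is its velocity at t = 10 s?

-45 cm/s

Δv equals the area under the a-t graph; then v = v₀ + Δv.
0–5 s: -4 × 5 = -20 cm/s
5–6 s: -8 × 1 = -8 cm/s
6–10 s: -2 × 4 = -8 cm/s
Δv = -36 cm/s, so v(10) = -9 + (-36) = -45 cm/s.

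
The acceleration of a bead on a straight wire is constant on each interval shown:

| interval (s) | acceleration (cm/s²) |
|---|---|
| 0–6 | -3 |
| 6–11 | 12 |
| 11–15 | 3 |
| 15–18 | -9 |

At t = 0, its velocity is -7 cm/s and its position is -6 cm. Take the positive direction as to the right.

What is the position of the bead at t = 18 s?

On each constant-a segment, Δv = aΔt and Δx = v₀Δt + ½aΔt²; chain segment to segment.
0–6 s: v starts -7 cm/s; Δx = -7·6 + ½·-3·6² = -96 cm; v ends -25 cm/s.
6–11 s: v starts -25 cm/s; Δx = -25·5 + ½·12·5² = 25 cm; v ends 35 cm/s.
11–15 s: v starts 35 cm/s; Δx = 35·4 + ½·3·4² = 164 cm; v ends 47 cm/s.
15–18 s: v starts 47 cm/s; Δx = 47·3 + ½·-9·3² = 100.5 cm; v ends 20 cm/s.
x(18) = -6 + Σ Δx = 187.5 cm.

187.5 cm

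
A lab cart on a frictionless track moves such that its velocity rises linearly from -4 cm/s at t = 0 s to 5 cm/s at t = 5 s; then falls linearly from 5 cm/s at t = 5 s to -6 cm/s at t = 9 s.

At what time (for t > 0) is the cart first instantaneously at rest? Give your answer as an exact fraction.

v changes sign on 0–5 s (from -4 to 5); the graph is linear there, so v = 0 at t = 0 + (4)·(5 − 0)/(5 − -4) = 20/9 s.

t = 20/9 s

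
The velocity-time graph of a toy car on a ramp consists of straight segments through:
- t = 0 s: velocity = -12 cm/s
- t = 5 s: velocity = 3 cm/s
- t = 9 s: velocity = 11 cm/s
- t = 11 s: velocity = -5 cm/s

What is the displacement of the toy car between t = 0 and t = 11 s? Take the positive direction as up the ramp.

11.5 cm

Displacement is the signed area under the v-t curve.
0–5 s: ½(-12 + 3)(5) = -22.5 cm
5–9 s: ½(3 + 11)(4) = 28 cm
9–11 s: ½(11 + -5)(2) = 6 cm
Net displacement = 11.5 cm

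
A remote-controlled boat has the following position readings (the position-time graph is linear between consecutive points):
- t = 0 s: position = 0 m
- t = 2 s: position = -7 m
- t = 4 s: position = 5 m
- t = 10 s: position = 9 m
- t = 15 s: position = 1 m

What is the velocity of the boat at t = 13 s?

Velocity is the slope of the x-t graph on 10–15 s: (1 − 9)/(15 − 10) = -1.6 m/s.

-1.6 m/s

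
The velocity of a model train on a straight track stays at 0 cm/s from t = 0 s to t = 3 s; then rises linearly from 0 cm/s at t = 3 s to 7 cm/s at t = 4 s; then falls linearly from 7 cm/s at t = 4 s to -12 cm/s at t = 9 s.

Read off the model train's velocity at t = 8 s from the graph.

On 4–9 s the graph is linear from 7 to -12 cm/s: v(8) = 7 + (-12 − 7)·(8 − 4)/(9 − 4) = -8.2 cm/s.

-8.2 cm/s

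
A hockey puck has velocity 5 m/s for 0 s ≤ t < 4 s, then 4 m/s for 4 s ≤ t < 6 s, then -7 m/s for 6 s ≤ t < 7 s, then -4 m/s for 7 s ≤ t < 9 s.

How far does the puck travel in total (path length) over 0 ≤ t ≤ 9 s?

43 m

Distance (not displacement) is the total path length: add the absolute areas under v-t.
0–4 s: |5| × 4 = 20 m
4–6 s: |4| × 2 = 8 m
6–7 s: |-7| × 1 = 7 m
7–9 s: |-4| × 2 = 8 m
Total distance = 43 m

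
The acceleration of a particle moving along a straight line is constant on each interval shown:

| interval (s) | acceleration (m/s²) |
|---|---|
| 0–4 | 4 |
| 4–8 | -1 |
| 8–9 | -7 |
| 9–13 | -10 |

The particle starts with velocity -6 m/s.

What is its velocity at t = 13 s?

-41 m/s

Δv equals the area under the a-t graph; then v = v₀ + Δv.
0–4 s: 4 × 4 = 16 m/s
4–8 s: -1 × 4 = -4 m/s
8–9 s: -7 × 1 = -7 m/s
9–13 s: -10 × 4 = -40 m/s
Δv = -35 m/s, so v(13) = -6 + (-35) = -41 m/s.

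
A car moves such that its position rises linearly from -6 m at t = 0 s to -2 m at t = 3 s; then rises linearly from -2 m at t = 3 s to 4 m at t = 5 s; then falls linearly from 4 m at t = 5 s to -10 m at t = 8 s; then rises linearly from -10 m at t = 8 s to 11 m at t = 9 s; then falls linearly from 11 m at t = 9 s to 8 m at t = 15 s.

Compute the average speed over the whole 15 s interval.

3.2 m/s

Average speed = (total path length)/(elapsed time); on a piecewise-linear x-t graph the path length is Σ|Δx|.
0–3 s: |Δx| = |-2 − -6| = 4 m
3–5 s: |Δx| = |4 − -2| = 6 m
5–8 s: |Δx| = |-10 − 4| = 14 m
8–9 s: |Δx| = |11 − -10| = 21 m
9–15 s: |Δx| = |8 − 11| = 3 m
Total path = 48 m; average speed = 48/15 = 3.2 m/s.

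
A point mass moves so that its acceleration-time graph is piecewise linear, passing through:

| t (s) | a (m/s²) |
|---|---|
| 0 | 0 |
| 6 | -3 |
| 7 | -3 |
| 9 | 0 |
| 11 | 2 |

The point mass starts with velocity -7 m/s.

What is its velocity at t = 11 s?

Δv equals the area under the a-t graph; then v = v₀ + Δv.
0–6 s: ½(0 + -3)(6) = -9 m/s
6–7 s: -3 × 1 = -3 m/s
7–9 s: ½(-3 + 0)(2) = -3 m/s
9–11 s: ½(0 + 2)(2) = 2 m/s
Δv = -13 m/s, so v(11) = -7 + (-13) = -20 m/s.

-20 m/s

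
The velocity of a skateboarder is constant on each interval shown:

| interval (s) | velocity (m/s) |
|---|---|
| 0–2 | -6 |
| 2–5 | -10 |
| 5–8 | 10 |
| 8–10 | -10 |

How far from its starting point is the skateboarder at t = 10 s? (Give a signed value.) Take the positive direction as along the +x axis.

-32 m

Displacement is the signed area under the v-t curve.
0–2 s: -6 × 2 = -12 m
2–5 s: -10 × 3 = -30 m
5–8 s: 10 × 3 = 30 m
8–10 s: -10 × 2 = -20 m
Net displacement = -32 m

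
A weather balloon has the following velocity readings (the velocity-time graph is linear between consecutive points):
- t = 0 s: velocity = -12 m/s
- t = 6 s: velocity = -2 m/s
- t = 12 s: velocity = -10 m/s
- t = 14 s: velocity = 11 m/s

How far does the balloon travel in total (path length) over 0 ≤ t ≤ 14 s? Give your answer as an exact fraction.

Total distance travelled is ∫|v| dt — sum the magnitudes of each area piece.
0–6 s: |½(-12 + -2)(6)| = 42 m
6–12 s: |½(-2 + -10)(6)| = 36 m
12–14 s: v = 0 at t = 272/21 s; triangle areas 100/21 + 121/21 = 221/21 m
Total distance = 1859/21 m

1859/21 m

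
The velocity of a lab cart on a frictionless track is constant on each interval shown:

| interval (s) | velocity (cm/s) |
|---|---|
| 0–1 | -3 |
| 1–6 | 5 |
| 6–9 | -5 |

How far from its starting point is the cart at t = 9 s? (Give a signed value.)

7 cm

Net displacement equals the area under the velocity-time graph (areas below the axis count negative).
0–1 s: -3 × 1 = -3 cm
1–6 s: 5 × 5 = 25 cm
6–9 s: -5 × 3 = -15 cm
Net displacement = 7 cm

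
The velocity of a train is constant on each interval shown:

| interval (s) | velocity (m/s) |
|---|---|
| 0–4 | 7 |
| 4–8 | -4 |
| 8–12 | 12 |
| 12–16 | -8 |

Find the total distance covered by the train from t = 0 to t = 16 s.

124 m

Distance (not displacement) is the total path length: add the absolute areas under v-t.
0–4 s: |7| × 4 = 28 m
4–8 s: |-4| × 4 = 16 m
8–12 s: |12| × 4 = 48 m
12–16 s: |-8| × 4 = 32 m
Total distance = 124 m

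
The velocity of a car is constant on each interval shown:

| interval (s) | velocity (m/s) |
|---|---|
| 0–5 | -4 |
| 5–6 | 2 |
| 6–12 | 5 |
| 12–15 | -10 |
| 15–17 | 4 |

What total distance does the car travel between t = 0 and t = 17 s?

90 m

Distance (not displacement) is the total path length: add the absolute areas under v-t.
0–5 s: |-4| × 5 = 20 m
5–6 s: |2| × 1 = 2 m
6–12 s: |5| × 6 = 30 m
12–15 s: |-10| × 3 = 30 m
15–17 s: |4| × 2 = 8 m
Total distance = 90 m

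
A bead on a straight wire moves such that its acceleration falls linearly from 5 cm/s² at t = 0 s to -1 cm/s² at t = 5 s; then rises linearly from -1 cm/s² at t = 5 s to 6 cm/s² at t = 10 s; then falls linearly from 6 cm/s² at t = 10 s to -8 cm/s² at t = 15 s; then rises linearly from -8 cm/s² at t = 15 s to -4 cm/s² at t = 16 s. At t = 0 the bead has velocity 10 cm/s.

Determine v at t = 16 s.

Δv equals the area under the a-t graph; then v = v₀ + Δv.
0–5 s: ½(5 + -1)(5) = 10 cm/s
5–10 s: ½(-1 + 6)(5) = 12.5 cm/s
10–15 s: ½(6 + -8)(5) = -5 cm/s
15–16 s: ½(-8 + -4)(1) = -6 cm/s
Δv = 11.5 cm/s, so v(16) = 10 + (11.5) = 21.5 cm/s.

21.5 cm/s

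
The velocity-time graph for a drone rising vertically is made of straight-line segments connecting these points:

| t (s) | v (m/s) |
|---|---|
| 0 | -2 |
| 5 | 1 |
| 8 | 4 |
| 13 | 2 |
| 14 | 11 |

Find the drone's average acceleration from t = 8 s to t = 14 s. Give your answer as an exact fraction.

7/6 m/s²

Average acceleration = Δv/Δt = (11 − 4)/(14 − 8) = 7/6 m/s².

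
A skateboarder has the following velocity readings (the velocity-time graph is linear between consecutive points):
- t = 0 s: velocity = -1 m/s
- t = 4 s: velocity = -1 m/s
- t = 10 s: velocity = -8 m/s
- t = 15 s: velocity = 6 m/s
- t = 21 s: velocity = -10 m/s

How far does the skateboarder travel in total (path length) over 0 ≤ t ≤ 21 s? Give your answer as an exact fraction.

1041/14 m

Total distance travelled is ∫|v| dt — sum the magnitudes of each area piece.
0–4 s: |-1| × 4 = 4 m
4–10 s: |½(-1 + -8)(6)| = 27 m
10–15 s: v = 0 at t = 90/7 s; triangle areas 80/7 + 45/7 = 125/7 m
15–21 s: v = 0 at t = 17.25 s; triangle areas 6.75 + 18.75 = 25.5 m
Total distance = 1041/14 m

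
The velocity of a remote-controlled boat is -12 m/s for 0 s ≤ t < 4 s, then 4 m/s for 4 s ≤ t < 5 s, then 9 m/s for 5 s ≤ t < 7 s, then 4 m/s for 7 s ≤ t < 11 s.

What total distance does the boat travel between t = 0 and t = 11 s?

86 m

Total distance travelled is ∫|v| dt — sum the magnitudes of each area piece.
0–4 s: |-12| × 4 = 48 m
4–5 s: |4| × 1 = 4 m
5–7 s: |9| × 2 = 18 m
7–11 s: |4| × 4 = 16 m
Total distance = 86 m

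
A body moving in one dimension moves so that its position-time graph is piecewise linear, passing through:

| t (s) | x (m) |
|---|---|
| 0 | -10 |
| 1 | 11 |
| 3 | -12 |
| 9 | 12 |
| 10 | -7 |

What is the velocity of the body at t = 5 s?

4 m/s

Velocity is the slope of the x-t graph on 3–9 s: (12 − -12)/(9 − 3) = 4 m/s.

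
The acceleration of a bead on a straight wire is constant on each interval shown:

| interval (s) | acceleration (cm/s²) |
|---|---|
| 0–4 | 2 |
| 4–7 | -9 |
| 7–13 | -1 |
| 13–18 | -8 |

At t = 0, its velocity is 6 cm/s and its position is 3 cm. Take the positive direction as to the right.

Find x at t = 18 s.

On each constant-a segment, Δv = aΔt and Δx = v₀Δt + ½aΔt²; chain segment to segment.
0–4 s: v starts 6 cm/s; Δx = 6·4 + ½·2·4² = 40 cm; v ends 14 cm/s.
4–7 s: v starts 14 cm/s; Δx = 14·3 + ½·-9·3² = 1.5 cm; v ends -13 cm/s.
7–13 s: v starts -13 cm/s; Δx = -13·6 + ½·-1·6² = -96 cm; v ends -19 cm/s.
13–18 s: v starts -19 cm/s; Δx = -19·5 + ½·-8·5² = -195 cm; v ends -59 cm/s.
x(18) = 3 + Σ Δx = -246.5 cm.

-246.5 cm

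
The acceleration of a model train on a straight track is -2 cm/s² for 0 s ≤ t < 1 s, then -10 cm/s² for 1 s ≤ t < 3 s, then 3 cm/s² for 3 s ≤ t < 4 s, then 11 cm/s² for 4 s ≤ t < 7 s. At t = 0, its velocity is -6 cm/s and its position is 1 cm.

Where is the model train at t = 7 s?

On each constant-a segment, Δv = aΔt and Δx = v₀Δt + ½aΔt²; chain segment to segment.
0–1 s: v starts -6 cm/s; Δx = -6·1 + ½·-2·1² = -7 cm; v ends -8 cm/s.
1–3 s: v starts -8 cm/s; Δx = -8·2 + ½·-10·2² = -36 cm; v ends -28 cm/s.
3–4 s: v starts -28 cm/s; Δx = -28·1 + ½·3·1² = -26.5 cm; v ends -25 cm/s.
4–7 s: v starts -25 cm/s; Δx = -25·3 + ½·11·3² = -25.5 cm; v ends 8 cm/s.
x(7) = 1 + Σ Δx = -94 cm.

-94 cm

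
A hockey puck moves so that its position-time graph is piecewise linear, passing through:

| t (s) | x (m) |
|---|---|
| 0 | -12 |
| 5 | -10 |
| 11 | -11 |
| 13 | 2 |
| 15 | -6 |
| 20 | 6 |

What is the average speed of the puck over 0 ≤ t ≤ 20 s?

Average speed = (total path length)/(elapsed time); on a piecewise-linear x-t graph the path length is Σ|Δx|.
0–5 s: |Δx| = |-10 − -12| = 2 m
5–11 s: |Δx| = |-11 − -10| = 1 m
11–13 s: |Δx| = |2 − -11| = 13 m
13–15 s: |Δx| = |-6 − 2| = 8 m
15–20 s: |Δx| = |6 − -6| = 12 m
Total path = 36 m; average speed = 36/20 = 1.8 m/s.

1.8 m/s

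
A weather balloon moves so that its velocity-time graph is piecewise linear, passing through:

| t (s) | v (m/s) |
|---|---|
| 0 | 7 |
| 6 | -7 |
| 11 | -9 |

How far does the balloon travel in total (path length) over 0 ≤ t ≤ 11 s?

61 m

Total distance travelled is ∫|v| dt — sum the magnitudes of each area piece.
0–6 s: v = 0 at t = 3 s; triangle areas 10.5 + 10.5 = 21 m
6–11 s: |½(-7 + -9)(5)| = 40 m
Total distance = 61 m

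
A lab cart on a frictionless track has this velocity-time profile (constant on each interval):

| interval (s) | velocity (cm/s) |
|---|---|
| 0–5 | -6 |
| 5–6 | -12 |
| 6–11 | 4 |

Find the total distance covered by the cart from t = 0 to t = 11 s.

Distance (not displacement) is the total path length: add the absolute areas under v-t.
0–5 s: |-6| × 5 = 30 cm
5–6 s: |-12| × 1 = 12 cm
6–11 s: |4| × 5 = 20 cm
Total distance = 62 cm

62 cm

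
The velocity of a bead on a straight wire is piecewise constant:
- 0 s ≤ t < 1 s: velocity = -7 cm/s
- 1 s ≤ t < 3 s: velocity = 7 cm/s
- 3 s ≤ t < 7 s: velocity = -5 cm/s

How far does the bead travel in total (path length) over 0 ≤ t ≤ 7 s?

41 cm

Total distance travelled is ∫|v| dt — sum the magnitudes of each area piece.
0–1 s: |-7| × 1 = 7 cm
1–3 s: |7| × 2 = 14 cm
3–7 s: |-5| × 4 = 20 cm
Total distance = 41 cm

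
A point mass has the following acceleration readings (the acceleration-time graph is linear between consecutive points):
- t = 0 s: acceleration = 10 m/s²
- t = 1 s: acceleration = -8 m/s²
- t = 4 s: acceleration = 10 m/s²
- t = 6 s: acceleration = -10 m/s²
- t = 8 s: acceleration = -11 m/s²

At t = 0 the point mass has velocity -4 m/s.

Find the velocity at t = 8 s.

Δv equals the area under the a-t graph; then v = v₀ + Δv.
0–1 s: ½(10 + -8)(1) = 1 m/s
1–4 s: ½(-8 + 10)(3) = 3 m/s
4–6 s: ½(10 + -10)(2) = 0 m/s
6–8 s: ½(-10 + -11)(2) = -21 m/s
Δv = -17 m/s, so v(8) = -4 + (-17) = -21 m/s.

-21 m/s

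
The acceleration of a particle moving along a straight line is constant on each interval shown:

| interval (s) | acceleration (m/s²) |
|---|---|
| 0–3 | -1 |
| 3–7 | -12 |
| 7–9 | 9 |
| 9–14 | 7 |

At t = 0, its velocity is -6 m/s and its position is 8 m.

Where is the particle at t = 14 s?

On each constant-a segment, Δv = aΔt and Δx = v₀Δt + ½aΔt²; chain segment to segment.
0–3 s: v starts -6 m/s; Δx = -6·3 + ½·-1·3² = -22.5 m; v ends -9 m/s.
3–7 s: v starts -9 m/s; Δx = -9·4 + ½·-12·4² = -132 m; v ends -57 m/s.
7–9 s: v starts -57 m/s; Δx = -57·2 + ½·9·2² = -96 m; v ends -39 m/s.
9–14 s: v starts -39 m/s; Δx = -39·5 + ½·7·5² = -107.5 m; v ends -4 m/s.
x(14) = 8 + Σ Δx = -350 m.

-350 m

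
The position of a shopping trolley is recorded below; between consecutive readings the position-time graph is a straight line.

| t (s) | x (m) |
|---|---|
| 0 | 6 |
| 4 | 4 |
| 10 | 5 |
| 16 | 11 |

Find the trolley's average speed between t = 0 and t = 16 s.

Average speed = (total path length)/(elapsed time); on a piecewise-linear x-t graph the path length is Σ|Δx|.
0–4 s: |Δx| = |4 − 6| = 2 m
4–10 s: |Δx| = |5 − 4| = 1 m
10–16 s: |Δx| = |11 − 5| = 6 m
Total path = 9 m; average speed = 9/16 = 0.5625 m/s.

0.5625 m/s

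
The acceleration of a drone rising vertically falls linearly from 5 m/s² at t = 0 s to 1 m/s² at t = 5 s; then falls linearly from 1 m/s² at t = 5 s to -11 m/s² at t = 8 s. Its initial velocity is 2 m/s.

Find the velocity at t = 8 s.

Δv equals the area under the a-t graph; then v = v₀ + Δv.
0–5 s: ½(5 + 1)(5) = 15 m/s
5–8 s: ½(1 + -11)(3) = -15 m/s
Δv = 0 m/s, so v(8) = 2 + (0) = 2 m/s.

2 m/s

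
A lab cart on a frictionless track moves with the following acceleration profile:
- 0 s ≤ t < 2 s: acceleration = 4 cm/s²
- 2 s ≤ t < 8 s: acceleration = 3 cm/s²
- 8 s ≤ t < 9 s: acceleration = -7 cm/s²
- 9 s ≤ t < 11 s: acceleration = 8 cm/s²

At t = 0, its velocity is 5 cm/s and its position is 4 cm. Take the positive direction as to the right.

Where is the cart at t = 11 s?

245.5 cm

On each constant-a segment, Δv = aΔt and Δx = v₀Δt + ½aΔt²; chain segment to segment.
0–2 s: v starts 5 cm/s; Δx = 5·2 + ½·4·2² = 18 cm; v ends 13 cm/s.
2–8 s: v starts 13 cm/s; Δx = 13·6 + ½·3·6² = 132 cm; v ends 31 cm/s.
8–9 s: v starts 31 cm/s; Δx = 31·1 + ½·-7·1² = 27.5 cm; v ends 24 cm/s.
9–11 s: v starts 24 cm/s; Δx = 24·2 + ½·8·2² = 64 cm; v ends 40 cm/s.
x(11) = 4 + Σ Δx = 245.5 cm.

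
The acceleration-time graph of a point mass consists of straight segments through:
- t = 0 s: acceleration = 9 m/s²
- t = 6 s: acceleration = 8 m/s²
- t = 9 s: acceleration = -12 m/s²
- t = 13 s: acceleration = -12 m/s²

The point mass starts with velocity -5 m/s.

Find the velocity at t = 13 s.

Δv equals the area under the a-t graph; then v = v₀ + Δv.
0–6 s: ½(9 + 8)(6) = 51 m/s
6–9 s: ½(8 + -12)(3) = -6 m/s
9–13 s: -12 × 4 = -48 m/s
Δv = -3 m/s, so v(13) = -5 + (-3) = -8 m/s.

-8 m/s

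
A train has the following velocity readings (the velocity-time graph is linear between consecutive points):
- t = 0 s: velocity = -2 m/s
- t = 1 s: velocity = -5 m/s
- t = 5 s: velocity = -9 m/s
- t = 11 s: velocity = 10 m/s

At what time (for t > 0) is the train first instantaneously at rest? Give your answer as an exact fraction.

v changes sign on 5–11 s (from -9 to 10); the graph is linear there, so v = 0 at t = 5 + (9)·(11 − 5)/(10 − -9) = 149/19 s.

t = 149/19 s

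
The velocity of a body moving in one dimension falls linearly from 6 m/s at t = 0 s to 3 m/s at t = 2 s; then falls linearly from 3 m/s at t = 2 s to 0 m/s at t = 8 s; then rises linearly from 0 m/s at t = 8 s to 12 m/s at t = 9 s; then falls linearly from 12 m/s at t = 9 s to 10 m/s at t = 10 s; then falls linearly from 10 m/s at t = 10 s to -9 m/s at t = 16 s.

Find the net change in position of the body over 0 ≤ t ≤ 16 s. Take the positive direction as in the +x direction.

Displacement is the signed area under the v-t curve.
0–2 s: ½(6 + 3)(2) = 9 m
2–8 s: ½(3 + 0)(6) = 9 m
8–9 s: ½(0 + 12)(1) = 6 m
9–10 s: ½(12 + 10)(1) = 11 m
10–16 s: ½(10 + -9)(6) = 3 m
Net displacement = 38 m

38 m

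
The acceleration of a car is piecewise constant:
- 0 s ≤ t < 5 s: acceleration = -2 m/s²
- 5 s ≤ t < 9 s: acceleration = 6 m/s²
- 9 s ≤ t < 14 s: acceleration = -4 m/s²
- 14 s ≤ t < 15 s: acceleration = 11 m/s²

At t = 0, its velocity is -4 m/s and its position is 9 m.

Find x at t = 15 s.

-48.5 m

On each constant-a segment, Δv = aΔt and Δx = v₀Δt + ½aΔt²; chain segment to segment.
0–5 s: v starts -4 m/s; Δx = -4·5 + ½·-2·5² = -45 m; v ends -14 m/s.
5–9 s: v starts -14 m/s; Δx = -14·4 + ½·6·4² = -8 m; v ends 10 m/s.
9–14 s: v starts 10 m/s; Δx = 10·5 + ½·-4·5² = 0 m; v ends -10 m/s.
14–15 s: v starts -10 m/s; Δx = -10·1 + ½·11·1² = -4.5 m; v ends 1 m/s.
x(15) = 9 + Σ Δx = -48.5 m.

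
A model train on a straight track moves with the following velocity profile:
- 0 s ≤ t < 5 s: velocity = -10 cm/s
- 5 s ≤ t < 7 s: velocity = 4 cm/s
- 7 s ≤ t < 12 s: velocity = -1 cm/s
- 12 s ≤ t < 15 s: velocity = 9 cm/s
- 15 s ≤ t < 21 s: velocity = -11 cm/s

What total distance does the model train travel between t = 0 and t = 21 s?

156 cm

Total distance travelled is ∫|v| dt — sum the magnitudes of each area piece.
0–5 s: |-10| × 5 = 50 cm
5–7 s: |4| × 2 = 8 cm
7–12 s: |-1| × 5 = 5 cm
12–15 s: |9| × 3 = 27 cm
15–21 s: |-11| × 6 = 66 cm
Total distance = 156 cm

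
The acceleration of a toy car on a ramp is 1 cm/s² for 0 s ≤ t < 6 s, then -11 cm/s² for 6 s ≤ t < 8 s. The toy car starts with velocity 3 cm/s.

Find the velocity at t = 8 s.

-13 cm/s

Δv equals the area under the a-t graph; then v = v₀ + Δv.
0–6 s: 1 × 6 = 6 cm/s
6–8 s: -11 × 2 = -22 cm/s
Δv = -16 cm/s, so v(8) = 3 + (-16) = -13 cm/s.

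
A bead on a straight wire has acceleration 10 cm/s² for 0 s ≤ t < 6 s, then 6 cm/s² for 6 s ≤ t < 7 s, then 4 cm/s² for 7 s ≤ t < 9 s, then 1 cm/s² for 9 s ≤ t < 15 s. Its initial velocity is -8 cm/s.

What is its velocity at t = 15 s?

72 cm/s

Δv equals the area under the a-t graph; then v = v₀ + Δv.
0–6 s: 10 × 6 = 60 cm/s
6–7 s: 6 × 1 = 6 cm/s
7–9 s: 4 × 2 = 8 cm/s
9–15 s: 1 × 6 = 6 cm/s
Δv = 80 cm/s, so v(15) = -8 + (80) = 72 cm/s.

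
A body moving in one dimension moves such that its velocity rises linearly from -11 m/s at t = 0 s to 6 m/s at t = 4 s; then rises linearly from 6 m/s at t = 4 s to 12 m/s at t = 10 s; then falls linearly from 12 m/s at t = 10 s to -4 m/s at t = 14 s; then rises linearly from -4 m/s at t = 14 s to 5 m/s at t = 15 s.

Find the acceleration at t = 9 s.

1 m/s²

Acceleration is the slope of the v-t graph on 4–10 s: (12 − 6)/(10 − 4) = 1 m/s².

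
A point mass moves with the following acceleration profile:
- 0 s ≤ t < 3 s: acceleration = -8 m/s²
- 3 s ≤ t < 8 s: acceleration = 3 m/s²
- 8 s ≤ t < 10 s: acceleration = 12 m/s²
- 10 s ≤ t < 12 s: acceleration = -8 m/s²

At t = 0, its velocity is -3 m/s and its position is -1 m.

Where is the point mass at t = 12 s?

-135.5 m

On each constant-a segment, Δv = aΔt and Δx = v₀Δt + ½aΔt²; chain segment to segment.
0–3 s: v starts -3 m/s; Δx = -3·3 + ½·-8·3² = -45 m; v ends -27 m/s.
3–8 s: v starts -27 m/s; Δx = -27·5 + ½·3·5² = -97.5 m; v ends -12 m/s.
8–10 s: v starts -12 m/s; Δx = -12·2 + ½·12·2² = 0 m; v ends 12 m/s.
10–12 s: v starts 12 m/s; Δx = 12·2 + ½·-8·2² = 8 m; v ends -4 m/s.
x(12) = -1 + Σ Δx = -135.5 m.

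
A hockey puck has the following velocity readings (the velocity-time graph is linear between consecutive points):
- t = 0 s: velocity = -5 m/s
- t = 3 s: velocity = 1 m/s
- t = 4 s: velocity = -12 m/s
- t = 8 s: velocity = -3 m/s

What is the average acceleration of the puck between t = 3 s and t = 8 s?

-0.8 m/s²

Average acceleration = Δv/Δt = (-3 − 1)/(8 − 3) = -0.8 m/s².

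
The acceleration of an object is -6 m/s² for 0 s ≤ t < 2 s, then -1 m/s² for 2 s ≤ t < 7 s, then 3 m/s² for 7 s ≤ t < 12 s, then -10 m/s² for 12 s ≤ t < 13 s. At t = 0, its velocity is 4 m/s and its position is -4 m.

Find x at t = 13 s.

On each constant-a segment, Δv = aΔt and Δx = v₀Δt + ½aΔt²; chain segment to segment.
0–2 s: v starts 4 m/s; Δx = 4·2 + ½·-6·2² = -4 m; v ends -8 m/s.
2–7 s: v starts -8 m/s; Δx = -8·5 + ½·-1·5² = -52.5 m; v ends -13 m/s.
7–12 s: v starts -13 m/s; Δx = -13·5 + ½·3·5² = -27.5 m; v ends 2 m/s.
12–13 s: v starts 2 m/s; Δx = 2·1 + ½·-10·1² = -3 m; v ends -8 m/s.
x(13) = -4 + Σ Δx = -91 m.

-91 m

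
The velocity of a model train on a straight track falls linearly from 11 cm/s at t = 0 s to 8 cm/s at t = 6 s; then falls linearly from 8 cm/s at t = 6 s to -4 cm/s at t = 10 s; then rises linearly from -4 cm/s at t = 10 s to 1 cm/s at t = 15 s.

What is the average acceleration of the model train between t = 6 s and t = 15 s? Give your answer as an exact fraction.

Average acceleration = Δv/Δt = (1 − 8)/(15 − 6) = -7/9 cm/s².

-7/9 cm/s²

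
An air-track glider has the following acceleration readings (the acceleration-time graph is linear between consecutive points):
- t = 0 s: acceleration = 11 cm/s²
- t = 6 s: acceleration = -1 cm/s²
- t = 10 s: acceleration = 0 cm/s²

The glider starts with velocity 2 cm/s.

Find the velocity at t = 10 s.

30 cm/s

Δv equals the area under the a-t graph; then v = v₀ + Δv.
0–6 s: ½(11 + -1)(6) = 30 cm/s
6–10 s: ½(-1 + 0)(4) = -2 cm/s
Δv = 28 cm/s, so v(10) = 2 + (28) = 30 cm/s.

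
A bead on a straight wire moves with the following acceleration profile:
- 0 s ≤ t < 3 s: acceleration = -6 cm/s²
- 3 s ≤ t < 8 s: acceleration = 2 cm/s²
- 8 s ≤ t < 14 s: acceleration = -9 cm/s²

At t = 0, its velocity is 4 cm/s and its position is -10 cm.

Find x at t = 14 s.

On each constant-a segment, Δv = aΔt and Δx = v₀Δt + ½aΔt²; chain segment to segment.
0–3 s: v starts 4 cm/s; Δx = 4·3 + ½·-6·3² = -15 cm; v ends -14 cm/s.
3–8 s: v starts -14 cm/s; Δx = -14·5 + ½·2·5² = -45 cm; v ends -4 cm/s.
8–14 s: v starts -4 cm/s; Δx = -4·6 + ½·-9·6² = -186 cm; v ends -58 cm/s.
x(14) = -10 + Σ Δx = -256 cm.

-256 cm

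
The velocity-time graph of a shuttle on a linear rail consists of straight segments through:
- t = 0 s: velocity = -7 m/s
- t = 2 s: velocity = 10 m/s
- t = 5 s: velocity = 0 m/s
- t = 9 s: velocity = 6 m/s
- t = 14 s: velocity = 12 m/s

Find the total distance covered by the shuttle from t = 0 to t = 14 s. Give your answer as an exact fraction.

Total distance travelled is ∫|v| dt — sum the magnitudes of each area piece.
0–2 s: v = 0 at t = 14/17 s; triangle areas 49/17 + 100/17 = 149/17 m
2–5 s: |½(10 + 0)(3)| = 15 m
5–9 s: |½(0 + 6)(4)| = 12 m
9–14 s: |½(6 + 12)(5)| = 45 m
Total distance = 1373/17 m

1373/17 m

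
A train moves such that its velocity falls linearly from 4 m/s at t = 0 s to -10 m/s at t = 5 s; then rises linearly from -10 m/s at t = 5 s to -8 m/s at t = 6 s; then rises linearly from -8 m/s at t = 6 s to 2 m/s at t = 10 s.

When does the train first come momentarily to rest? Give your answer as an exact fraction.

v changes sign on 0–5 s (from 4 to -10); the graph is linear there, so v = 0 at t = 0 + (-4)·(5 − 0)/(-10 − 4) = 10/7 s.

t = 10/7 s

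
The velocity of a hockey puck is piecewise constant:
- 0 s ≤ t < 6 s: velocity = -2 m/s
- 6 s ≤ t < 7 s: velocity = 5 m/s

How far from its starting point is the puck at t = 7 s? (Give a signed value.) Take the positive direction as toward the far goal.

Net displacement equals the area under the velocity-time graph (areas below the axis count negative).
0–6 s: -2 × 6 = -12 m
6–7 s: 5 × 1 = 5 m
Net displacement = -7 m

-7 m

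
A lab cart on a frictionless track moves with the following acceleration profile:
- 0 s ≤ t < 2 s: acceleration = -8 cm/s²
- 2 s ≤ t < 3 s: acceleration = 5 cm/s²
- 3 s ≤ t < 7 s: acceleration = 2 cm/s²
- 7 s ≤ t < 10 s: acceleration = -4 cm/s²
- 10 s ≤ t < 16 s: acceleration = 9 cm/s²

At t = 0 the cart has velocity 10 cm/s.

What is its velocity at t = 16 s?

49 cm/s

Δv equals the area under the a-t graph; then v = v₀ + Δv.
0–2 s: -8 × 2 = -16 cm/s
2–3 s: 5 × 1 = 5 cm/s
3–7 s: 2 × 4 = 8 cm/s
7–10 s: -4 × 3 = -12 cm/s
10–16 s: 9 × 6 = 54 cm/s
Δv = 39 cm/s, so v(16) = 10 + (39) = 49 cm/s.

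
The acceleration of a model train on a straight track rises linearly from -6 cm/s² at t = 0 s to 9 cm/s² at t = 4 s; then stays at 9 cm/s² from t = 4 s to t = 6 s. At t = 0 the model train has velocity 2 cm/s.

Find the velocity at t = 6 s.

26 cm/s

Δv equals the area under the a-t graph; then v = v₀ + Δv.
0–4 s: ½(-6 + 9)(4) = 6 cm/s
4–6 s: 9 × 2 = 18 cm/s
Δv = 24 cm/s, so v(6) = 2 + (24) = 26 cm/s.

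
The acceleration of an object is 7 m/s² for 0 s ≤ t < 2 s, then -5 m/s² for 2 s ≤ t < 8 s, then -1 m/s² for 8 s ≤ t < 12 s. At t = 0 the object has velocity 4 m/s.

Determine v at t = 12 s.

Δv equals the area under the a-t graph; then v = v₀ + Δv.
0–2 s: 7 × 2 = 14 m/s
2–8 s: -5 × 6 = -30 m/s
8–12 s: -1 × 4 = -4 m/s
Δv = -20 m/s, so v(12) = 4 + (-20) = -16 m/s.

-16 m/s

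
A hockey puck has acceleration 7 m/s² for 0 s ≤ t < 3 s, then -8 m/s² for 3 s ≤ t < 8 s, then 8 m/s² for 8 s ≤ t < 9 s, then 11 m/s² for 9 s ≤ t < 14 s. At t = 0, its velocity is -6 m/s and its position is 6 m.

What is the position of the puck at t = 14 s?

On each constant-a segment, Δv = aΔt and Δx = v₀Δt + ½aΔt²; chain segment to segment.
0–3 s: v starts -6 m/s; Δx = -6·3 + ½·7·3² = 13.5 m; v ends 15 m/s.
3–8 s: v starts 15 m/s; Δx = 15·5 + ½·-8·5² = -25 m; v ends -25 m/s.
8–9 s: v starts -25 m/s; Δx = -25·1 + ½·8·1² = -21 m; v ends -17 m/s.
9–14 s: v starts -17 m/s; Δx = -17·5 + ½·11·5² = 52.5 m; v ends 38 m/s.
x(14) = 6 + Σ Δx = 26 m.

26 m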